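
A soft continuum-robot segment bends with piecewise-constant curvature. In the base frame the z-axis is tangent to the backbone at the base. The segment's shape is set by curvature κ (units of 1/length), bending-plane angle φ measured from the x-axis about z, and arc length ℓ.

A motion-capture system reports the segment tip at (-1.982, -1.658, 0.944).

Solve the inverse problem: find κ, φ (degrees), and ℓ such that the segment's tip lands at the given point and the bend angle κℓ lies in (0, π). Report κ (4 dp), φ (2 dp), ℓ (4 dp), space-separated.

0.6828 219.91 3.5748

ρ = √(x²+y²) = √(-1.982² + -1.658²) = 2.58404
φ = atan2(y, x) mod 360° = atan2(-1.658, -1.982) = 219.9135°
|p|² = ρ² + z² = 2.58404² + 0.944² = 7.56842
κ = 2ρ / |p|² = 2×2.58404 / 7.56842 = 0.68285
θ = 2·atan2(ρ, z) = 2·atan2(2.58404, 0.944) = 2.44108 rad
ℓ = θ/κ = 2.44108/0.68285 = 3.57485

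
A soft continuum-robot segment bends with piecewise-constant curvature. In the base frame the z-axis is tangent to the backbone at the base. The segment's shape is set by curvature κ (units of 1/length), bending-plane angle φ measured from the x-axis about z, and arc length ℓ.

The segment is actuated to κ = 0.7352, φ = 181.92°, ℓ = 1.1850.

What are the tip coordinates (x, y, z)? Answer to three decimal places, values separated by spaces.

-0.484 -0.016 1.041

θ = κ·ℓ = 0.7352 × 1.1850 = 0.87121 rad
ρ = (1 − cos θ)/κ = (1 − 0.64390)/0.7352 = 0.48436
z = sin θ / κ = 0.76511/0.7352 = 1.04068
x = ρ cos φ = 0.48436 × cos(181.92°) = -0.48409
y = ρ sin φ = 0.48436 × sin(181.92°) = -0.01623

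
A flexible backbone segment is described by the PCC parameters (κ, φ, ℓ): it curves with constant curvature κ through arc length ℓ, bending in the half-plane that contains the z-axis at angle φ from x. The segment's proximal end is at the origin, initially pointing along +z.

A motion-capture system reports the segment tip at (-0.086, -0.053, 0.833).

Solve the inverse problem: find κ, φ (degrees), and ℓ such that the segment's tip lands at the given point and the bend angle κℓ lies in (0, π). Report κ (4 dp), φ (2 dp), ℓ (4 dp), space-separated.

ρ = √(x²+y²) = √(-0.086² + -0.053²) = 0.10102
φ = atan2(y, x) mod 360° = atan2(-0.053, -0.086) = 211.6447°
|p|² = ρ² + z² = 0.10102² + 0.833² = 0.70409
κ = 2ρ / |p|² = 2×0.10102 / 0.70409 = 0.28695
θ = 2·atan2(ρ, z) = 2·atan2(0.10102, 0.833) = 0.24137 rad
ℓ = θ/κ = 0.24137/0.28695 = 0.84114

0.2869 211.64 0.8411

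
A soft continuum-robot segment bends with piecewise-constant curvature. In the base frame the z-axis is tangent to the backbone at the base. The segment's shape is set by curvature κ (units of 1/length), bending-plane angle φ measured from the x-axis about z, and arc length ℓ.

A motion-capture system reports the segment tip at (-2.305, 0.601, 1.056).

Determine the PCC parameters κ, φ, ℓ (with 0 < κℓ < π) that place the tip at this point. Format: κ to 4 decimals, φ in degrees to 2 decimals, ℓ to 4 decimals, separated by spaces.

0.7017 165.39 3.2878

ρ = √(x²+y²) = √(-2.305² + 0.601²) = 2.38206
φ = atan2(y, x) mod 360° = atan2(0.601, -2.305) = 165.3862°
|p|² = ρ² + z² = 2.38206² + 1.056² = 6.78936
κ = 2ρ / |p|² = 2×2.38206 / 6.78936 = 0.70170
θ = 2·atan2(ρ, z) = 2·atan2(2.38206, 1.056) = 2.30703 rad
ℓ = θ/κ = 2.30703/0.70170 = 3.28776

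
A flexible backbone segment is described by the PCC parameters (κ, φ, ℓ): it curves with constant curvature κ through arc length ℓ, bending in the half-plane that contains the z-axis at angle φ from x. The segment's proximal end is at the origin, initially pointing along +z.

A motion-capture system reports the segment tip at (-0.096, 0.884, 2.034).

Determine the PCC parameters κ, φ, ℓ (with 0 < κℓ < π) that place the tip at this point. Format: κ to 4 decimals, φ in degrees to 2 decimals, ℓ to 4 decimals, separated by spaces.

ρ = √(x²+y²) = √(-0.096² + 0.884²) = 0.88920
φ = atan2(y, x) mod 360° = atan2(0.884, -0.096) = 96.1979°
|p|² = ρ² + z² = 0.88920² + 2.034² = 4.92783
κ = 2ρ / |p|² = 2×0.88920 / 4.92783 = 0.36089
θ = 2·atan2(ρ, z) = 2·atan2(0.88920, 2.034) = 0.82426 rad
ℓ = θ/κ = 0.82426/0.36089 = 2.28398

0.3609 96.20 2.2840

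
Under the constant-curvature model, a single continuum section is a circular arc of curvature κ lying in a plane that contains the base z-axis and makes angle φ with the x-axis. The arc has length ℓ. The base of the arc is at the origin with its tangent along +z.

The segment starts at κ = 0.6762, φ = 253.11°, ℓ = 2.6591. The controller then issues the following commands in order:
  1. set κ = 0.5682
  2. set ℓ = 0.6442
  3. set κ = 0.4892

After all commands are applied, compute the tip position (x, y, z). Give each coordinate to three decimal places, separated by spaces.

-0.029 -0.096 0.634

initial: κ=0.6762, φ=253.11°, ℓ=2.6591
cmd 1: set κ=0.5682 → (κ,φ,ℓ)=(0.5682,253.11°,2.6591) → tip=(-0.4807,-1.5832,1.7568)
cmd 2: set ℓ=0.6442 → (κ,φ,ℓ)=(0.5682,253.11°,0.6442) → tip=(-0.0339,-0.1116,0.6299)
cmd 3: set κ=0.4892 → (κ,φ,ℓ)=(0.4892,253.11°,0.6442) → tip=(-0.0292,-0.0963,0.6336)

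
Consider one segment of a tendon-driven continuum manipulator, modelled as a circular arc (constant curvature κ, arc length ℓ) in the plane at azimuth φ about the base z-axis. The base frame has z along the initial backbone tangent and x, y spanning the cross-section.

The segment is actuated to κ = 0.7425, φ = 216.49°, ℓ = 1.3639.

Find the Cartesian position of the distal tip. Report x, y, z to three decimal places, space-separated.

-0.509 -0.377 1.142

θ = κ·ℓ = 0.7425 × 1.3639 = 1.01270 rad
ρ = (1 − cos θ)/κ = (1 − 0.52958)/0.7425 = 0.63357
z = sin θ / κ = 0.84826/0.7425 = 1.14244
x = ρ cos φ = 0.63357 × cos(216.49°) = -0.50936
y = ρ sin φ = 0.63357 × sin(216.49°) = -0.37677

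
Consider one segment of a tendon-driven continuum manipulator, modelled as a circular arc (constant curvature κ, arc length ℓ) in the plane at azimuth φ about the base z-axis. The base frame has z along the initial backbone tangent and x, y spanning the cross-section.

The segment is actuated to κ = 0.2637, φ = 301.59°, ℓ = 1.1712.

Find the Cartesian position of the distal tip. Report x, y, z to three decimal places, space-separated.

θ = κ·ℓ = 0.2637 × 1.1712 = 0.30885 rad
ρ = (1 − cos θ)/κ = (1 − 0.95269)/0.2637 = 0.17943
z = sin θ / κ = 0.30396/0.2637 = 1.15267
x = ρ cos φ = 0.17943 × cos(301.59°) = 0.09399
y = ρ sin φ = 0.17943 × sin(301.59°) = -0.15284

0.094 -0.153 1.153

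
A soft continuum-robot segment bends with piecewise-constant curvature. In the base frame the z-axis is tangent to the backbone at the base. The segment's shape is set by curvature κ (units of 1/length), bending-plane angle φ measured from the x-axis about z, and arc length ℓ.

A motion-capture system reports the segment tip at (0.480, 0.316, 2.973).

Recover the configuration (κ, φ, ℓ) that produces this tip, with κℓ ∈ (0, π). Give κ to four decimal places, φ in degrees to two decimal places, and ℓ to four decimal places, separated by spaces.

0.1254 33.36 3.0465

ρ = √(x²+y²) = √(0.480² + 0.316²) = 0.57468
φ = atan2(y, x) mod 360° = atan2(0.316, 0.480) = 33.3582°
|p|² = ρ² + z² = 0.57468² + 2.973² = 9.16898
κ = 2ρ / |p|² = 2×0.57468 / 9.16898 = 0.12535
θ = 2·atan2(ρ, z) = 2·atan2(0.57468, 2.973) = 0.38189 rad
ℓ = θ/κ = 0.38189/0.12535 = 3.04651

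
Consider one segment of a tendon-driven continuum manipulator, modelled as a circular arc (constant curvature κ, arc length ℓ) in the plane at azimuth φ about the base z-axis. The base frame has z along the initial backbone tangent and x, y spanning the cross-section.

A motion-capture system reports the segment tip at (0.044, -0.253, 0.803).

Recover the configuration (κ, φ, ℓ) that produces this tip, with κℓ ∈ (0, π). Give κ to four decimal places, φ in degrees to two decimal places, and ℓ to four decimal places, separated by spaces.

ρ = √(x²+y²) = √(0.044² + -0.253²) = 0.25680
φ = atan2(y, x) mod 360° = atan2(-0.253, 0.044) = 279.8658°
|p|² = ρ² + z² = 0.25680² + 0.803² = 0.71075
κ = 2ρ / |p|² = 2×0.25680 / 0.71075 = 0.72261
θ = 2·atan2(ρ, z) = 2·atan2(0.25680, 0.803) = 0.61904 rad
ℓ = θ/κ = 0.61904/0.72261 = 0.85668

0.7226 279.87 0.8567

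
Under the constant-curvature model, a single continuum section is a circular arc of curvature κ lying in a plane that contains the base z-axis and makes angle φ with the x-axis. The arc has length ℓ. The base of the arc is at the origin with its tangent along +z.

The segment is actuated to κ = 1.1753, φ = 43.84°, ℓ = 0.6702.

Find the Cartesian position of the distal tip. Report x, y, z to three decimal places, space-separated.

θ = κ·ℓ = 1.1753 × 0.6702 = 0.78769 rad
ρ = (1 − cos θ)/κ = (1 − 0.70549)/1.1753 = 0.25059
z = sin θ / κ = 0.70872/1.1753 = 0.60301
x = ρ cos φ = 0.25059 × cos(43.84°) = 0.18074
y = ρ sin φ = 0.25059 × sin(43.84°) = 0.17357

0.181 0.174 0.603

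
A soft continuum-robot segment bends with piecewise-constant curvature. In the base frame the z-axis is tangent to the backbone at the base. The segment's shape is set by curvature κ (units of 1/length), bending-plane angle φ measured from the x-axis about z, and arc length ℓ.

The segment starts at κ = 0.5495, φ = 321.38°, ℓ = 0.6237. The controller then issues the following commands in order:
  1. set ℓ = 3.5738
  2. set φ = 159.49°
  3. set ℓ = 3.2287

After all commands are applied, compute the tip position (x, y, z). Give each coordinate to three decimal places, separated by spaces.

initial: κ=0.5495, φ=321.38°, ℓ=0.6237
cmd 1: set ℓ=3.5738 → (κ,φ,ℓ)=(0.5495,321.38°,3.5738) → tip=(1.9664,-1.5709,1.6811)
cmd 2: set φ=159.49° → (κ,φ,ℓ)=(0.5495,159.49°,3.5738) → tip=(-2.3572,0.8818,1.6811)
cmd 3: set ℓ=3.2287 → (κ,φ,ℓ)=(0.5495,159.49°,3.2287) → tip=(-2.0487,0.7664,1.7823)

-2.049 0.766 1.782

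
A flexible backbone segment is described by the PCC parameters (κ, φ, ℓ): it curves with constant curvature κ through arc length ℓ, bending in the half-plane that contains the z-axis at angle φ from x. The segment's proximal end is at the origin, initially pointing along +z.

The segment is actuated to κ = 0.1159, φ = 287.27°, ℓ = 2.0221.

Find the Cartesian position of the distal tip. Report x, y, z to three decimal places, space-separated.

0.070 -0.225 2.004

θ = κ·ℓ = 0.1159 × 2.0221 = 0.23436 rad
ρ = (1 − cos θ)/κ = (1 − 0.97266)/0.1159 = 0.23587
z = sin θ / κ = 0.23222/0.1159 = 2.00364
x = ρ cos φ = 0.23587 × cos(287.27°) = 0.07002
y = ρ sin φ = 0.23587 × sin(287.27°) = -0.22523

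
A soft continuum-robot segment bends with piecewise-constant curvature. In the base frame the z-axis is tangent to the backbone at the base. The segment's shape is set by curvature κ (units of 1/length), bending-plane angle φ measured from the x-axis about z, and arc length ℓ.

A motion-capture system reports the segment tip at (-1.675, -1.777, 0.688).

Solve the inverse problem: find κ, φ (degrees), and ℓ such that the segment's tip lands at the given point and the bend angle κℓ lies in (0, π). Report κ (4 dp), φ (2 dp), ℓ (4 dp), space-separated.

ρ = √(x²+y²) = √(-1.675² + -1.777²) = 2.44200
φ = atan2(y, x) mod 360° = atan2(-1.777, -1.675) = 226.6925°
|p|² = ρ² + z² = 2.44200² + 0.688² = 6.43670
κ = 2ρ / |p|² = 2×2.44200 / 6.43670 = 0.75877
θ = 2·atan2(ρ, z) = 2·atan2(2.44200, 0.688) = 2.59236 rad
ℓ = θ/κ = 2.59236/0.75877 = 3.41651

0.7588 226.69 3.4165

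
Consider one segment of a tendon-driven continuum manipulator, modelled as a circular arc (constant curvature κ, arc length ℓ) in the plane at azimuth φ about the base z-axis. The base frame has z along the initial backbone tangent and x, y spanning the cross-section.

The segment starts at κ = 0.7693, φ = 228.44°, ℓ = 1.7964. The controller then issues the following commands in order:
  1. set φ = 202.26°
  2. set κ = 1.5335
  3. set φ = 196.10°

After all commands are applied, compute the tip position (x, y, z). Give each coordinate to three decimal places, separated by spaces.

initial: κ=0.7693, φ=228.44°, ℓ=1.7964
cmd 1: set φ=202.26° → (κ,φ,ℓ)=(0.7693,202.26°,1.7964) → tip=(-0.9772,-0.4000,1.2768)
cmd 2: set κ=1.5335 → (κ,φ,ℓ)=(1.5335,202.26°,1.7964) → tip=(-1.1624,-0.4758,0.2460)
cmd 3: set φ=196.10° → (κ,φ,ℓ)=(1.5335,196.10°,1.7964) → tip=(-1.2068,-0.3483,0.2460)

-1.207 -0.348 0.246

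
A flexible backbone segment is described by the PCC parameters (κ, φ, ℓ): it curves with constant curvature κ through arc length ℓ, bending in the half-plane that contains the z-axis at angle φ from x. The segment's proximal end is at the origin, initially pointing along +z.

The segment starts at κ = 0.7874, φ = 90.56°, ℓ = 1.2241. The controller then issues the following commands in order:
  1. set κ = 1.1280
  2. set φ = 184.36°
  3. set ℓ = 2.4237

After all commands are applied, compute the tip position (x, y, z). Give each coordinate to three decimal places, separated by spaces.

-1.695 -0.129 0.351

initial: κ=0.7874, φ=90.56°, ℓ=1.2241
cmd 1: set κ=1.1280 → (κ,φ,ℓ)=(1.1280,90.56°,1.2241) → tip=(-0.0070,0.7191,0.8706)
cmd 2: set φ=184.36° → (κ,φ,ℓ)=(1.1280,184.36°,1.2241) → tip=(-0.7170,-0.0547,0.8706)
cmd 3: set ℓ=2.4237 → (κ,φ,ℓ)=(1.1280,184.36°,2.4237) → tip=(-1.6955,-0.1293,0.3515)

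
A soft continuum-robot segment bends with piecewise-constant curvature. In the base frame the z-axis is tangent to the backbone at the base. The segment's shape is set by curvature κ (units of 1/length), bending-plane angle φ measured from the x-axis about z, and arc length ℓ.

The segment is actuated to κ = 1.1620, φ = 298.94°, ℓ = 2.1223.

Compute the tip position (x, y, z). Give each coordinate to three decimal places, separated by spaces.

θ = κ·ℓ = 1.1620 × 2.1223 = 2.46611 rad
ρ = (1 − cos θ)/κ = (1 − -0.78041)/1.1620 = 1.53219
z = sin θ / κ = 0.62527/1.1620 = 0.53810
x = ρ cos φ = 1.53219 × cos(298.94°) = 0.74142
y = ρ sin φ = 1.53219 × sin(298.94°) = -1.34086

0.741 -1.341 0.538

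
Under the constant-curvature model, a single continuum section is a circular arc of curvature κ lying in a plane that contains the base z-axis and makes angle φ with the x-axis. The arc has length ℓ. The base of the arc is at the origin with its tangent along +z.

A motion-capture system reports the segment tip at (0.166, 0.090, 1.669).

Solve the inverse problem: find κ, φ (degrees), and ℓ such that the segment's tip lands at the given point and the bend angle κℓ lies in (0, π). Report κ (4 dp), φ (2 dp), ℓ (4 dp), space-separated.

0.1339 28.47 1.6832

ρ = √(x²+y²) = √(0.166² + 0.090²) = 0.18883
φ = atan2(y, x) mod 360° = atan2(0.090, 0.166) = 28.4652°
|p|² = ρ² + z² = 0.18883² + 1.669² = 2.82122
κ = 2ρ / |p|² = 2×0.18883 / 2.82122 = 0.13386
θ = 2·atan2(ρ, z) = 2·atan2(0.18883, 1.669) = 0.22532 rad
ℓ = θ/κ = 0.22532/0.13386 = 1.68321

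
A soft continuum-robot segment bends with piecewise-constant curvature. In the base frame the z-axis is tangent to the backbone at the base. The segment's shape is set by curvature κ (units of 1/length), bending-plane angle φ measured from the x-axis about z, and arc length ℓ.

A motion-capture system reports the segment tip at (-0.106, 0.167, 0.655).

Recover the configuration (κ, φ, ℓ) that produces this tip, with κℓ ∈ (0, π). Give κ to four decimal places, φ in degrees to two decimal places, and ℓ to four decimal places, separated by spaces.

0.8450 122.40 0.6941

ρ = √(x²+y²) = √(-0.106² + 0.167²) = 0.19780
φ = atan2(y, x) mod 360° = atan2(0.167, -0.106) = 122.4045°
|p|² = ρ² + z² = 0.19780² + 0.655² = 0.46815
κ = 2ρ / |p|² = 2×0.19780 / 0.46815 = 0.84503
θ = 2·atan2(ρ, z) = 2·atan2(0.19780, 0.655) = 0.58655 rad
ℓ = θ/κ = 0.58655/0.84503 = 0.69412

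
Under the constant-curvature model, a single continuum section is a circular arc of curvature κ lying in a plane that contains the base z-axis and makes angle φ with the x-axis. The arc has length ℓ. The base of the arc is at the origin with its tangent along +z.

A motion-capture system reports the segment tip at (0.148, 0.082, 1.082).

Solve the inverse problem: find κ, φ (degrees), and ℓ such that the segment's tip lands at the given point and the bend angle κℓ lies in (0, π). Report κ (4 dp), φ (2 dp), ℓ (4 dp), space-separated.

ρ = √(x²+y²) = √(0.148² + 0.082²) = 0.16920
φ = atan2(y, x) mod 360° = atan2(0.082, 0.148) = 28.9888°
|p|² = ρ² + z² = 0.16920² + 1.082² = 1.19935
κ = 2ρ / |p|² = 2×0.16920 / 1.19935 = 0.28215
θ = 2·atan2(ρ, z) = 2·atan2(0.16920, 1.082) = 0.31024 rad
ℓ = θ/κ = 0.31024/0.28215 = 1.09955

0.2821 28.99 1.0996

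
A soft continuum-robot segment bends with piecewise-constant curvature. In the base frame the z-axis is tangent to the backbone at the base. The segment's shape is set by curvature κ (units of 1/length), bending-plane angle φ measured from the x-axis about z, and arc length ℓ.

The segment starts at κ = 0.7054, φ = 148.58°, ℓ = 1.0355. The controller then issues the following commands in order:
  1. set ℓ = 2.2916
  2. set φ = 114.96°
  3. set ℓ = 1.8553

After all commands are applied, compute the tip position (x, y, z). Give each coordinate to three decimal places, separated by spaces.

initial: κ=0.7054, φ=148.58°, ℓ=1.0355
cmd 1: set ℓ=2.2916 → (κ,φ,ℓ)=(0.7054,148.58°,2.2916) → tip=(-1.2650,0.7728,1.4162)
cmd 2: set φ=114.96° → (κ,φ,ℓ)=(0.7054,114.96°,2.2916) → tip=(-0.6255,1.3439,1.4162)
cmd 3: set ℓ=1.8553 → (κ,φ,ℓ)=(0.7054,114.96°,1.8553) → tip=(-0.4432,0.9523,1.3692)

-0.443 0.952 1.369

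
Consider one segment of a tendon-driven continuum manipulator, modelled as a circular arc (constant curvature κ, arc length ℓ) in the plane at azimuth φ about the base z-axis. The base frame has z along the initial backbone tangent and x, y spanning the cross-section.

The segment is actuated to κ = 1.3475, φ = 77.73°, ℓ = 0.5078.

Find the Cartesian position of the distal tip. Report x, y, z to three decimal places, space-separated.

0.036 0.163 0.469

θ = κ·ℓ = 1.3475 × 0.5078 = 0.68426 rad
ρ = (1 − cos θ)/κ = (1 − 0.77489)/1.3475 = 0.16706
z = sin θ / κ = 0.63210/1.3475 = 0.46909
x = ρ cos φ = 0.16706 × cos(77.73°) = 0.03550
y = ρ sin φ = 0.16706 × sin(77.73°) = 0.16324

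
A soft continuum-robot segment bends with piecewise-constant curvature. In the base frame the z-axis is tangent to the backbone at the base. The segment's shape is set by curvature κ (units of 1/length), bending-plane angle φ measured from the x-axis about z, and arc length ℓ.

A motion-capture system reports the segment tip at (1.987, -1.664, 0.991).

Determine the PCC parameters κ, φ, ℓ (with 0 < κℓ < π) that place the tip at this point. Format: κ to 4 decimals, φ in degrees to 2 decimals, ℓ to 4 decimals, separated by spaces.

ρ = √(x²+y²) = √(1.987² + -1.664²) = 2.59173
φ = atan2(y, x) mod 360° = atan2(-1.664, 1.987) = 320.0557°
|p|² = ρ² + z² = 2.59173² + 0.991² = 7.69915
κ = 2ρ / |p|² = 2×2.59173 / 7.69915 = 0.67325
θ = 2·atan2(ρ, z) = 2·atan2(2.59173, 0.991) = 2.41116 rad
ℓ = θ/κ = 2.41116/0.67325 = 3.58137

0.6733 320.06 3.5814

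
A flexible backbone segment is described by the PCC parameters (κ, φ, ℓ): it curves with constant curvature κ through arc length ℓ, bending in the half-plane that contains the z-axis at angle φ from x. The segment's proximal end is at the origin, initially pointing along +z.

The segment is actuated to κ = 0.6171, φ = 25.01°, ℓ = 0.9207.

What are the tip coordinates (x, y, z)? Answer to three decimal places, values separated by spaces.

0.231 0.108 0.872

θ = κ·ℓ = 0.6171 × 0.9207 = 0.56816 rad
ρ = (1 − cos θ)/κ = (1 − 0.84289)/0.6171 = 0.25459
z = sin θ / κ = 0.53809/0.6171 = 0.87196
x = ρ cos φ = 0.25459 × cos(25.01°) = 0.23072
y = ρ sin φ = 0.25459 × sin(25.01°) = 0.10764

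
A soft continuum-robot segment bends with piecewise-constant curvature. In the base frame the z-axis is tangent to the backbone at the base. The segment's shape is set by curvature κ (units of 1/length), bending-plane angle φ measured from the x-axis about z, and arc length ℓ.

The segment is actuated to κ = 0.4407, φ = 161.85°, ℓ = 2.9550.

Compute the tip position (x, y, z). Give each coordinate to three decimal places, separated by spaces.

-1.584 0.519 2.188

θ = κ·ℓ = 0.4407 × 2.9550 = 1.30227 rad
ρ = (1 − cos θ)/κ = (1 − 0.26531)/0.4407 = 1.66709
z = sin θ / κ = 0.96416/0.4407 = 2.18780
x = ρ cos φ = 1.66709 × cos(161.85°) = -1.58415
y = ρ sin φ = 1.66709 × sin(161.85°) = 0.51931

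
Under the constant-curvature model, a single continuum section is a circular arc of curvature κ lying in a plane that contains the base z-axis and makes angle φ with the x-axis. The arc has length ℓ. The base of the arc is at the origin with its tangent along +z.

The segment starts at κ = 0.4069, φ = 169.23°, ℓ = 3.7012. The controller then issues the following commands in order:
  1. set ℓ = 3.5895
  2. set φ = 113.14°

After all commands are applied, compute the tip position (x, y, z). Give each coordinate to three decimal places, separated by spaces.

initial: κ=0.4069, φ=169.23°, ℓ=3.7012
cmd 1: set ℓ=3.5895 → (κ,φ,ℓ)=(0.4069,169.23°,3.5895) → tip=(-2.1487,0.4087,2.4427)
cmd 2: set φ=113.14° → (κ,φ,ℓ)=(0.4069,113.14°,3.5895) → tip=(-0.8595,2.0113,2.4427)

-0.860 2.011 2.443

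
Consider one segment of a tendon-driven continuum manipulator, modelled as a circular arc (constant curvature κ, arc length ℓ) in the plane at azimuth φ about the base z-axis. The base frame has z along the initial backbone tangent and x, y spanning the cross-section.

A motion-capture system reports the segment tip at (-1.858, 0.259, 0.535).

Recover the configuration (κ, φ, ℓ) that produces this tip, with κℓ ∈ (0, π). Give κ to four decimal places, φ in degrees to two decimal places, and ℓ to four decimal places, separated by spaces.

ρ = √(x²+y²) = √(-1.858² + 0.259²) = 1.87597
φ = atan2(y, x) mod 360° = atan2(0.259, -1.858) = 172.0643°
|p|² = ρ² + z² = 1.87597² + 0.535² = 3.80547
κ = 2ρ / |p|² = 2×1.87597 / 3.80547 = 0.98593
θ = 2·atan2(ρ, z) = 2·atan2(1.87597, 0.535) = 2.58597 rad
ℓ = θ/κ = 2.58597/0.98593 = 2.62287

0.9859 172.06 2.6229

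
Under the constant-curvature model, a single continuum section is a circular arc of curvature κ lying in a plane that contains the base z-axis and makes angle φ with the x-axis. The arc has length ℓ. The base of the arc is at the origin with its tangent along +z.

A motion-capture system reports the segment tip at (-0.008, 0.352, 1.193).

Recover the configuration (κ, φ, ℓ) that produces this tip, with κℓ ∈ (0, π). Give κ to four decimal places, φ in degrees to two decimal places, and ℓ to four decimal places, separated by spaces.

ρ = √(x²+y²) = √(-0.008² + 0.352²) = 0.35209
φ = atan2(y, x) mod 360° = atan2(0.352, -0.008) = 91.3020°
|p|² = ρ² + z² = 0.35209² + 1.193² = 1.54722
κ = 2ρ / |p|² = 2×0.35209 / 1.54722 = 0.45513
θ = 2·atan2(ρ, z) = 2·atan2(0.35209, 1.193) = 0.57397 rad
ℓ = θ/κ = 0.57397/0.45513 = 1.26111

0.4551 91.30 1.2611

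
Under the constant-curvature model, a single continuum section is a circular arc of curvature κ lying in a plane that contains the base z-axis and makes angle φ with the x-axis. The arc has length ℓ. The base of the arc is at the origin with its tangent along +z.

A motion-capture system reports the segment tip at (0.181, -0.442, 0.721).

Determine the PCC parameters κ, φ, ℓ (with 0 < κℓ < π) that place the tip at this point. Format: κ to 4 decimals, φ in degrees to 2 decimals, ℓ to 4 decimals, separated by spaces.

1.2771 292.27 0.9162

ρ = √(x²+y²) = √(0.181² + -0.442²) = 0.47762
φ = atan2(y, x) mod 360° = atan2(-0.442, 0.181) = 292.2692°
|p|² = ρ² + z² = 0.47762² + 0.721² = 0.74797
κ = 2ρ / |p|² = 2×0.47762 / 0.74797 = 1.27713
θ = 2·atan2(ρ, z) = 2·atan2(0.47762, 0.721) = 1.17015 rad
ℓ = θ/κ = 1.17015/1.27713 = 0.91624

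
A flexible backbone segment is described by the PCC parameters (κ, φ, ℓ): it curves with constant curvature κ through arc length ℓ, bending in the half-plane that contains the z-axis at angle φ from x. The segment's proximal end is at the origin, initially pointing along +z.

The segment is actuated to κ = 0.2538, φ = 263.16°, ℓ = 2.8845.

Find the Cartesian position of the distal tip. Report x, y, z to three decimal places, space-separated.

-0.120 -1.002 2.634

θ = κ·ℓ = 0.2538 × 2.8845 = 0.73209 rad
ρ = (1 − cos θ)/κ = (1 − 0.74378)/0.2538 = 1.00953
z = sin θ / κ = 0.66842/0.2538 = 2.63366
x = ρ cos φ = 1.00953 × cos(263.16°) = -0.12023
y = ρ sin φ = 1.00953 × sin(263.16°) = -1.00234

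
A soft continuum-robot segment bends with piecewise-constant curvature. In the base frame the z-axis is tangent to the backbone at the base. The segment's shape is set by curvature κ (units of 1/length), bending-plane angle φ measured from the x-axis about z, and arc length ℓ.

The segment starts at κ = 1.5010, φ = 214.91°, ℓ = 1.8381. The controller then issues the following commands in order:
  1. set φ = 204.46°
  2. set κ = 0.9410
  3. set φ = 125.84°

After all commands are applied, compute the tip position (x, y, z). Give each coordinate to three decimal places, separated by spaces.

-0.721 0.998 1.049

initial: κ=1.5010, φ=214.91°, ℓ=1.8381
cmd 1: set φ=204.46° → (κ,φ,ℓ)=(1.5010,204.46°,1.8381) → tip=(-1.1690,-0.5318,0.2487)
cmd 2: set κ=0.9410 → (κ,φ,ℓ)=(0.9410,204.46°,1.8381) → tip=(-1.1203,-0.5096,1.0493)
cmd 3: set φ=125.84° → (κ,φ,ℓ)=(0.9410,125.84°,1.8381) → tip=(-0.7207,0.9978,1.0493)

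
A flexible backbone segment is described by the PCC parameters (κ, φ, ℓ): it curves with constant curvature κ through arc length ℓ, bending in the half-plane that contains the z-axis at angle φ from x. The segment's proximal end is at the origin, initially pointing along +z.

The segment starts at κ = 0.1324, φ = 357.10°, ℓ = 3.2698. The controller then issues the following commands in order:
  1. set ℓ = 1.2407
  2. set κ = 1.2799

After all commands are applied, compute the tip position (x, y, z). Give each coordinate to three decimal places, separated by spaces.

0.794 -0.040 0.781

initial: κ=0.1324, φ=357.10°, ℓ=3.2698
cmd 1: set ℓ=1.2407 → (κ,φ,ℓ)=(0.1324,357.10°,1.2407) → tip=(0.1015,-0.0051,1.2351)
cmd 2: set κ=1.2799 → (κ,φ,ℓ)=(1.2799,357.10°,1.2407) → tip=(0.7937,-0.0402,0.7812)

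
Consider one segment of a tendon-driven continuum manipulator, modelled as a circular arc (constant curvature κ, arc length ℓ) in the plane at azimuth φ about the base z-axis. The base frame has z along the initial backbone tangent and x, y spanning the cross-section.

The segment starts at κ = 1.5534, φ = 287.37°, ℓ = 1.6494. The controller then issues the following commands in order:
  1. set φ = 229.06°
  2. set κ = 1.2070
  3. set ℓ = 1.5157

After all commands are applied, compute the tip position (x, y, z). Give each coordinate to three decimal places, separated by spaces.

-0.682 -0.786 0.801

initial: κ=1.5534, φ=287.37°, ℓ=1.6494
cmd 1: set φ=229.06° → (κ,φ,ℓ)=(1.5534,229.06°,1.6494) → tip=(-0.7748,-0.8932,0.3525)
cmd 2: set κ=1.2070 → (κ,φ,ℓ)=(1.2070,229.06°,1.6494) → tip=(-0.7643,-0.8811,0.7565)
cmd 3: set ℓ=1.5157 → (κ,φ,ℓ)=(1.2070,229.06°,1.5157) → tip=(-0.6818,-0.7859,0.8009)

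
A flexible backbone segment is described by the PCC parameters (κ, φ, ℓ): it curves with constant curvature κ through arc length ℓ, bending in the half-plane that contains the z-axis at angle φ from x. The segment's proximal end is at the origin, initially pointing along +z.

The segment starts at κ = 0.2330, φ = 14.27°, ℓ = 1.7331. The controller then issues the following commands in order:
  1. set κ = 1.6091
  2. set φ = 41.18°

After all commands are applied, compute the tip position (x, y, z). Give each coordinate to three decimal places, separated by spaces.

0.907 0.793 0.215

initial: κ=0.2330, φ=14.27°, ℓ=1.7331
cmd 1: set κ=1.6091 → (κ,φ,ℓ)=(1.6091,14.27°,1.7331) → tip=(1.1675,0.2969,0.2148)
cmd 2: set φ=41.18° → (κ,φ,ℓ)=(1.6091,41.18°,1.7331) → tip=(0.9067,0.7932,0.2148)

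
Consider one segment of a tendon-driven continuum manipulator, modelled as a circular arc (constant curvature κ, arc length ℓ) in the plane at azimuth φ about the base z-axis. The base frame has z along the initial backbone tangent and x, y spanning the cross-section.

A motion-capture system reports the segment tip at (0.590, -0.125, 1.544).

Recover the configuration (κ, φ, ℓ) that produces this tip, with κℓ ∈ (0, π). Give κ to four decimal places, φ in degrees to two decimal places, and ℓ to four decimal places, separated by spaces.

0.4390 348.04 1.6965

ρ = √(x²+y²) = √(0.590² + -0.125²) = 0.60310
φ = atan2(y, x) mod 360° = atan2(-0.125, 0.590) = 348.0379°
|p|² = ρ² + z² = 0.60310² + 1.544² = 2.74766
κ = 2ρ / |p|² = 2×0.60310 / 2.74766 = 0.43899
θ = 2·atan2(ρ, z) = 2·atan2(0.60310, 1.544) = 0.74476 rad
ℓ = θ/κ = 0.74476/0.43899 = 1.69655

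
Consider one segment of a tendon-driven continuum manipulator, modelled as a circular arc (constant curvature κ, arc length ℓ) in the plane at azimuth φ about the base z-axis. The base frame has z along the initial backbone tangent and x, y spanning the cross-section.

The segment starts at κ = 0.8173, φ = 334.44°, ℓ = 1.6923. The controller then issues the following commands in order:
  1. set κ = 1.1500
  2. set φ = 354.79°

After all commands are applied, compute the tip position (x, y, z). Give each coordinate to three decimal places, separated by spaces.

1.183 -0.108 0.809

initial: κ=0.8173, φ=334.44°, ℓ=1.6923
cmd 1: set κ=1.1500 → (κ,φ,ℓ)=(1.1500,334.44°,1.6923) → tip=(1.0720,-0.5127,0.8090)
cmd 2: set φ=354.79° → (κ,φ,ℓ)=(1.1500,354.79°,1.6923) → tip=(1.1834,-0.1079,0.8090)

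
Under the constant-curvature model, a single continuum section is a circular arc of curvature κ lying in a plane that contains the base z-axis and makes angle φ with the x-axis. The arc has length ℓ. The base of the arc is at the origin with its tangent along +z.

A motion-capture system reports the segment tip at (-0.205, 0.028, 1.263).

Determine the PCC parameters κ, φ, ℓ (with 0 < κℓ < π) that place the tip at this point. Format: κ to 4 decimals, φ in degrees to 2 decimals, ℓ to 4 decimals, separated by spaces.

ρ = √(x²+y²) = √(-0.205² + 0.028²) = 0.20690
φ = atan2(y, x) mod 360° = atan2(0.028, -0.205) = 172.2224°
|p|² = ρ² + z² = 0.20690² + 1.263² = 1.63798
κ = 2ρ / |p|² = 2×0.20690 / 1.63798 = 0.25263
θ = 2·atan2(ρ, z) = 2·atan2(0.20690, 1.263) = 0.32475 rad
ℓ = θ/κ = 0.32475/0.25263 = 1.28548

0.2526 172.22 1.2855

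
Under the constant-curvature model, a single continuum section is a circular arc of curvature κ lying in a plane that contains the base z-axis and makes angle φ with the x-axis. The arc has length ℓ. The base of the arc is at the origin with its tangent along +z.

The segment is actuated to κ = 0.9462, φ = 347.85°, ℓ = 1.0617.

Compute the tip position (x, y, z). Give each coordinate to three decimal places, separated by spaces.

θ = κ·ℓ = 0.9462 × 1.0617 = 1.00458 rad
ρ = (1 − cos θ)/κ = (1 − 0.53644)/0.9462 = 0.48992
z = sin θ / κ = 0.84394/0.9462 = 0.89192
x = ρ cos φ = 0.48992 × cos(347.85°) = 0.47894
y = ρ sin φ = 0.48992 × sin(347.85°) = -0.10311

0.479 -0.103 0.892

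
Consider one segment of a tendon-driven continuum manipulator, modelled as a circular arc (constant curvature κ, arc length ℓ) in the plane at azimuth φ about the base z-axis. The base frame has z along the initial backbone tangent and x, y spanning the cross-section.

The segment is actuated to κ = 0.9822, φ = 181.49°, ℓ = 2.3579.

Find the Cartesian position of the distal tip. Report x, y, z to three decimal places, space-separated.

-1.708 -0.044 0.748

θ = κ·ℓ = 0.9822 × 2.3579 = 2.31593 rad
ρ = (1 − cos θ)/κ = (1 − -0.67807)/0.9822 = 1.70848
z = sin θ / κ = 0.73500/0.9822 = 0.74832
x = ρ cos φ = 1.70848 × cos(181.49°) = -1.70790
y = ρ sin φ = 1.70848 × sin(181.49°) = -0.04442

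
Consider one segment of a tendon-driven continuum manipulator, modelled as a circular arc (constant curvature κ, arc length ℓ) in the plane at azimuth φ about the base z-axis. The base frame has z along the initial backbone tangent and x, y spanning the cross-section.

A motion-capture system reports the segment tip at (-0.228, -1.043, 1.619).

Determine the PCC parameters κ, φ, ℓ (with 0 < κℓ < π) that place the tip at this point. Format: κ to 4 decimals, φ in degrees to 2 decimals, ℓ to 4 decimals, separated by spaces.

ρ = √(x²+y²) = √(-0.228² + -1.043²) = 1.06763
φ = atan2(y, x) mod 360° = atan2(-1.043, -0.228) = 257.6691°
|p|² = ρ² + z² = 1.06763² + 1.619² = 3.76099
κ = 2ρ / |p|² = 2×1.06763 / 3.76099 = 0.56774
θ = 2·atan2(ρ, z) = 2·atan2(1.06763, 1.619) = 1.16596 rad
ℓ = θ/κ = 1.16596/0.56774 = 2.05370

0.5677 257.67 2.0537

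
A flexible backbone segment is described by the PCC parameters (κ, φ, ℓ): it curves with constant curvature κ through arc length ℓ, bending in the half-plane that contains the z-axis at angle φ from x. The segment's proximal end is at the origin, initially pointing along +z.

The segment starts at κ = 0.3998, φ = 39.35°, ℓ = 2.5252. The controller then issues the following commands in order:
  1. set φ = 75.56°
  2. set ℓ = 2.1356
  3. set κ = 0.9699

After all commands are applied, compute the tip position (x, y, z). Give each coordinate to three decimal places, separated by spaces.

initial: κ=0.3998, φ=39.35°, ℓ=2.5252
cmd 1: set φ=75.56° → (κ,φ,ℓ)=(0.3998,75.56°,2.5252) → tip=(0.2918,1.1331,2.1176)
cmd 2: set ℓ=2.1356 → (κ,φ,ℓ)=(0.3998,75.56°,2.1356) → tip=(0.2139,0.8306,1.8854)
cmd 3: set κ=0.9699 → (κ,φ,ℓ)=(0.9699,75.56°,2.1356) → tip=(0.3805,1.4776,0.9046)

0.380 1.478 0.905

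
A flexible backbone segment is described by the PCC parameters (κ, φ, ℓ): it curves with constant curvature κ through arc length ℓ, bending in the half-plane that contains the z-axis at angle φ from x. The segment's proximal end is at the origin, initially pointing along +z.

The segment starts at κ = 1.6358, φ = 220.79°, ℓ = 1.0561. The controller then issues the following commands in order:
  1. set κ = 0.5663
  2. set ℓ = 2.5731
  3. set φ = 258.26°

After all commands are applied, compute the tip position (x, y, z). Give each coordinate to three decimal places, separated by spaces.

-0.319 -1.533 1.754

initial: κ=1.6358, φ=220.79°, ℓ=1.0561
cmd 1: set κ=0.5663 → (κ,φ,ℓ)=(0.5663,220.79°,1.0561) → tip=(-0.2321,-0.2002,0.9943)
cmd 2: set ℓ=2.5731 → (κ,φ,ℓ)=(0.5663,220.79°,2.5731) → tip=(-1.1853,-1.0228,1.7545)
cmd 3: set φ=258.26° → (κ,φ,ℓ)=(0.5663,258.26°,2.5731) → tip=(-0.3186,-1.5328,1.7545)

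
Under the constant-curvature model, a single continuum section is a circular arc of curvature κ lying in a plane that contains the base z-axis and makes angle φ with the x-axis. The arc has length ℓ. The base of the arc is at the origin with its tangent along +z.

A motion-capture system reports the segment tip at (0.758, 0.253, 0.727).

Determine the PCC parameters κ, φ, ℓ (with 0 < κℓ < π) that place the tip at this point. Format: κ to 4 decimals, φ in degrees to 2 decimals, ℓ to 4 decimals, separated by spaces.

1.3694 18.46 1.2160

ρ = √(x²+y²) = √(0.758² + 0.253²) = 0.79911
φ = atan2(y, x) mod 360° = atan2(0.253, 0.758) = 18.4576°
|p|² = ρ² + z² = 0.79911² + 0.727² = 1.16710
κ = 2ρ / |p|² = 2×0.79911 / 1.16710 = 1.36939
θ = 2·atan2(ρ, z) = 2·atan2(0.79911, 0.727) = 1.66522 rad
ℓ = θ/κ = 1.66522/1.36939 = 1.21604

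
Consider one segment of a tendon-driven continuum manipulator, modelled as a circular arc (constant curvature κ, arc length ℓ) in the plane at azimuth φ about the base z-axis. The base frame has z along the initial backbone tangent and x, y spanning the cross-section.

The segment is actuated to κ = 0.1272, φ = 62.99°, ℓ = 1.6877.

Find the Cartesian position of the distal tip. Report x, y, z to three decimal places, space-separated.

0.082 0.161 1.675

θ = κ·ℓ = 0.1272 × 1.6877 = 0.21468 rad
ρ = (1 − cos θ)/κ = (1 − 0.97705)/0.1272 = 0.18046
z = sin θ / κ = 0.21303/0.1272 = 1.67477
x = ρ cos φ = 0.18046 × cos(62.99°) = 0.08195
y = ρ sin φ = 0.18046 × sin(62.99°) = 0.16078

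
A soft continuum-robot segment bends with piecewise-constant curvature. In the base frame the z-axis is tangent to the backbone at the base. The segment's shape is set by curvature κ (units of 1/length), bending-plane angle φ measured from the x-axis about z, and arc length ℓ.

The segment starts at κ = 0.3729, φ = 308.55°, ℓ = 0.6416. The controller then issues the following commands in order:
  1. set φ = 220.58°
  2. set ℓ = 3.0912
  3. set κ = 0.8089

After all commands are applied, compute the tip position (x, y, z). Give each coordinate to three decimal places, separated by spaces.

-1.691 -1.449 0.739

initial: κ=0.3729, φ=308.55°, ℓ=0.6416
cmd 1: set φ=220.58° → (κ,φ,ℓ)=(0.3729,220.58°,0.6416) → tip=(-0.0580,-0.0497,0.6355)
cmd 2: set ℓ=3.0912 → (κ,φ,ℓ)=(0.3729,220.58°,3.0912) → tip=(-1.2098,-1.0362,2.4507)
cmd 3: set κ=0.8089 → (κ,φ,ℓ)=(0.8089,220.58°,3.0912) → tip=(-1.6914,-1.4487,0.7394)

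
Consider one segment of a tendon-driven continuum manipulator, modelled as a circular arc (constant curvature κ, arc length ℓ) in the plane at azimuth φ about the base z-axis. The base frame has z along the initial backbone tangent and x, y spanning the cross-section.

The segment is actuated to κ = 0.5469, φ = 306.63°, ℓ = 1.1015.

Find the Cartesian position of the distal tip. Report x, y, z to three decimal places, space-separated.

θ = κ·ℓ = 0.5469 × 1.1015 = 0.60241 rad
ρ = (1 − cos θ)/κ = (1 − 0.82397)/0.5469 = 0.32186
z = sin θ / κ = 0.56663/0.5469 = 1.03608
x = ρ cos φ = 0.32186 × cos(306.63°) = 0.19204
y = ρ sin φ = 0.32186 × sin(306.63°) = -0.25830

0.192 -0.258 1.036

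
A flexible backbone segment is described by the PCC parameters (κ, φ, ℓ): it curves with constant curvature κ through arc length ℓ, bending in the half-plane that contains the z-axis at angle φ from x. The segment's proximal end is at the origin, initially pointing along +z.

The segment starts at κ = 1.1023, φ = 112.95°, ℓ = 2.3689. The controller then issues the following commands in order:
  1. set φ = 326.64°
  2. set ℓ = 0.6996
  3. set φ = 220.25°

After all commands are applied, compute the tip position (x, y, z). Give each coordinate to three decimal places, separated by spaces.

-0.196 -0.166 0.632

initial: κ=1.1023, φ=112.95°, ℓ=2.3689
cmd 1: set φ=326.64° → (κ,φ,ℓ)=(1.1023,326.64°,2.3689) → tip=(1.4113,-0.9292,0.4589)
cmd 2: set ℓ=0.6996 → (κ,φ,ℓ)=(1.1023,326.64°,0.6996) → tip=(0.2144,-0.1411,0.6323)
cmd 3: set φ=220.25° → (κ,φ,ℓ)=(1.1023,220.25°,0.6996) → tip=(-0.1959,-0.1658,0.6323)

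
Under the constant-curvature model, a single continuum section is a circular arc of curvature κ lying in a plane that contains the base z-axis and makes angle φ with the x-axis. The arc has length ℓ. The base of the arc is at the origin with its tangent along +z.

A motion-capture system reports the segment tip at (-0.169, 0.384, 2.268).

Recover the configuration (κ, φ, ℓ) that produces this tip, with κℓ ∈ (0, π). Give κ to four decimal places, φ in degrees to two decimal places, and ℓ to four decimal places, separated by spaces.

0.1577 113.75 2.3194

ρ = √(x²+y²) = √(-0.169² + 0.384²) = 0.41954
φ = atan2(y, x) mod 360° = atan2(0.384, -0.169) = 113.7545°
|p|² = ρ² + z² = 0.41954² + 2.268² = 5.31984
κ = 2ρ / |p|² = 2×0.41954 / 5.31984 = 0.15773
θ = 2·atan2(ρ, z) = 2·atan2(0.41954, 2.268) = 0.36583 rad
ℓ = θ/κ = 0.36583/0.15773 = 2.31939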